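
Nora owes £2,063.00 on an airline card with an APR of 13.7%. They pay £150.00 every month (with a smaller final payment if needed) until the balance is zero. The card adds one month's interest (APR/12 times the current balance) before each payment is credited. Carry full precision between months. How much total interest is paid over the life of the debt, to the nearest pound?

Monthly rate r = 13.7%/12 = 1.14167% = 0.0114167.
Payoff takes n = ⌈−ln(1 − rB₀/P)/ln(1+r)⌉ = ⌈15.047⌉ = 16 payments; the last is £7.03.
Total paid = 15·£150.00 + £7.03 = £2,257.03.
Total interest = total paid − principal = £2,257.03 − £2,063.00 = £194.03.

£194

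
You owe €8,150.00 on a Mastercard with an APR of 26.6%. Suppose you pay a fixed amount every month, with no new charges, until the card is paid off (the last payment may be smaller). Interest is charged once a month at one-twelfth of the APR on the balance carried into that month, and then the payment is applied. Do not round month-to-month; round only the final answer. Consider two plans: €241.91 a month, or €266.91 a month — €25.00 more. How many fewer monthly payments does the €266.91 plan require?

11 fewer payments

Monthly rate r = 26.6%/12 = 2.21667% = 0.0221667.
At €241.91/mo: n = ⌈−ln(1 − rB₀/P)/ln(1+r)⌉ = 63 payments (last €157.86); total interest = total paid − €8,150.00 = €7,006.28.
At €266.91/mo: 52 payments (last €140.61); total interest €5,603.02.
Payments saved = 63 − 52 = 11.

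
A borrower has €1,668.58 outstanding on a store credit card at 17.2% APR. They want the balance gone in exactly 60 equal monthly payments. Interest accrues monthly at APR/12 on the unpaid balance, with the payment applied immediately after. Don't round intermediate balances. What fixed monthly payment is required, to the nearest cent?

Monthly rate r = 17.2%/12 = 1.43333% = 0.0143333.
Level-payment amortization: P = B₀·r / (1 − (1+r)^(−n)) = 1668.58·0.0143333 / (1 − 1.01433^(−60)).
Denominator 1 − (1+r)^(−60) = 0.574246583.
P = 23.9163 / 0.574246583 ≈ 41.65.

€41.65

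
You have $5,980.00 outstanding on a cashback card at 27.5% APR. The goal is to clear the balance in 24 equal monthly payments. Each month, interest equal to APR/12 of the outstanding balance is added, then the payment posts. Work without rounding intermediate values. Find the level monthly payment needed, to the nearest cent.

Monthly rate r = 27.5%/12 = 2.29167% = 0.0229167.
Level-payment amortization: P = B₀·r / (1 − (1+r)^(−n)) = 5980.00·0.0229167 / (1 − 1.02292^(−24)).
Denominator 1 − (1+r)^(−24) = 0.419457677.
P = 137.042 / 0.419457677 ≈ 326.71.

$326.71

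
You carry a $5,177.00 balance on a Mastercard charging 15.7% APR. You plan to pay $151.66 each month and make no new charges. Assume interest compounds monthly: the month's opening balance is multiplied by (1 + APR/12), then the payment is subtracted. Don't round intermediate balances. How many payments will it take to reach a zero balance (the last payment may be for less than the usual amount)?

Monthly rate r = 15.7%/12 = 1.30833% = 0.0130833.
Recurrence: B ← B·(1+r) − $151.66.
Month 1: interest $67.73; balance after payment $5,093.07.
Month 2: interest $66.63; balance after payment $5,008.05.
Closed form: n = −ln(1 − rB₀/P)/ln(1+r) = −ln(0.55339)/ln(1.01308) ≈ 45.520, so the balance reaches zero during payment 46.

46 months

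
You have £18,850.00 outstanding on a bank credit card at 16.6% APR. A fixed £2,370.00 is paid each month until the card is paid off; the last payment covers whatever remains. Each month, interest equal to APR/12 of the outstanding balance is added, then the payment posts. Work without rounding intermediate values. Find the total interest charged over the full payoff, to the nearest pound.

Monthly rate r = 16.6%/12 = 1.38333% = 0.0138333.
Payoff takes n = ⌈−ln(1 − rB₀/P)/ln(1+r)⌉ = ⌈8.484⌉ = 9 payments; the last is £1,151.80.
Total paid = 8·£2,370.00 + £1,151.80 = £20,111.80.
Total interest = total paid − principal = £20,111.80 − £18,850.00 = £1,261.80.

£1,262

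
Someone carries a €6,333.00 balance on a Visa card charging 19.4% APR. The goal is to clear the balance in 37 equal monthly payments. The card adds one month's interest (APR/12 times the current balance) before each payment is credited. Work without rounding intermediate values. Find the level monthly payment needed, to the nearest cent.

Monthly rate r = 19.4%/12 = 1.61667% = 0.0161667.
Level-payment amortization: P = B₀·r / (1 − (1+r)^(−n)) = 6333.00·0.0161667 / (1 − 1.01617^(−37)).
Denominator 1 − (1+r)^(−37) = 0.447544822.
P = 102.383 / 0.447544822 ≈ 228.77.

€228.77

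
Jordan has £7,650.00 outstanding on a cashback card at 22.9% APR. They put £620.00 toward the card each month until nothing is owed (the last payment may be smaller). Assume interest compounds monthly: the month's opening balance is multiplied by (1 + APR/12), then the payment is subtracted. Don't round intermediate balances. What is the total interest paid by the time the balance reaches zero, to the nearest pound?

£1,157

Monthly rate r = 22.9%/12 = 1.90833% = 0.0190833.
Payoff takes n = ⌈−ln(1 − rB₀/P)/ln(1+r)⌉ = ⌈14.203⌉ = 15 payments; the last is £126.78.
Total paid = 14·£620.00 + £126.78 = £8,806.78.
Total interest = total paid − principal = £8,806.78 − £7,650.00 = £1,156.78.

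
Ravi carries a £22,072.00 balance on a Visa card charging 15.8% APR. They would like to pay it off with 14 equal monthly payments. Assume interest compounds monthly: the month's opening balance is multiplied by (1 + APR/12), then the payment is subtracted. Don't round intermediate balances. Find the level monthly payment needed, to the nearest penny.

Monthly rate r = 15.8%/12 = 1.31667% = 0.0131667.
Level-payment amortization: P = B₀·r / (1 − (1+r)^(−n)) = 22072.00·0.0131667 / (1 − 1.01317^(−14)).
Denominator 1 − (1+r)^(−14) = 0.167340391.
P = 290.615 / 0.167340391 ≈ 1736.67.

£1,736.67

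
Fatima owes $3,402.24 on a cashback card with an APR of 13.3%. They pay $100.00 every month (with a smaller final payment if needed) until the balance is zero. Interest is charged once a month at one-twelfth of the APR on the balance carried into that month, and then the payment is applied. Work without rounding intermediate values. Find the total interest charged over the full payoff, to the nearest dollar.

Monthly rate r = 13.3%/12 = 1.10833% = 0.0110833.
Payoff takes n = ⌈−ln(1 − rB₀/P)/ln(1+r)⌉ = ⌈42.944⌉ = 43 payments; the last is $94.39.
Total paid = 42·$100.00 + $94.39 = $4,294.39.
Total interest = total paid − principal = $4,294.39 − $3,402.24 = $892.15.

$892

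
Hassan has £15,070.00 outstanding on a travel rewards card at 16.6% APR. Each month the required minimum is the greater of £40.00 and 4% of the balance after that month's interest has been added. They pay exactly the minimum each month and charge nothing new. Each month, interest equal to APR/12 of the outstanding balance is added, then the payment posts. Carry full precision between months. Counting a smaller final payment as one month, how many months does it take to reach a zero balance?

132 months

Monthly rate r = 16.6%/12 = 1.38333% = 0.0138333.
While 4% of the post-interest balance exceeds £40.00, each month B ← (B·(1+r))·(1 − 0.04), i.e. B shrinks by the factor (1+r)·0.96 = 0.97328.
This holds for months 1–101. Entering month 102 the balance is £977.53; 4% of the post-interest balance is now below £40.00, so the flat £40.00 minimum applies from here.
From month 102 a fixed £40.00 at rate r clears £977.53 in 31 more payments. Total: 101 + 31 = 132 months.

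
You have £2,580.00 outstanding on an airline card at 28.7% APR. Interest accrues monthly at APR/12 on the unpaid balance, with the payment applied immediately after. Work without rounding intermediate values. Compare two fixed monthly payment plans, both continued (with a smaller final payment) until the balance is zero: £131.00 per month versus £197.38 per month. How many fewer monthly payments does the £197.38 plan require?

11 fewer payments

Monthly rate r = 28.7%/12 = 2.39167% = 0.0239167.
At £131.00/mo: n = ⌈−ln(1 − rB₀/P)/ln(1+r)⌉ = 27 payments (last £123.74); total interest = total paid − £2,580.00 = £949.74.
At £197.38/mo: 16 payments (last £170.15); total interest £550.85.
Payments saved = 27 − 16 = 11.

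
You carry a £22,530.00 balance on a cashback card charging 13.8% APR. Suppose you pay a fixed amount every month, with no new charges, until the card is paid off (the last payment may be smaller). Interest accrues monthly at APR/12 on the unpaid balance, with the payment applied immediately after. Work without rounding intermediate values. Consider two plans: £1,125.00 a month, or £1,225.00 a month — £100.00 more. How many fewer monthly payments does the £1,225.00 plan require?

Monthly rate r = 13.8%/12 = 1.15% = 0.0115.
At £1,125.00/mo: n = ⌈−ln(1 − rB₀/P)/ln(1+r)⌉ = 23 payments (last £1,004.84); total interest = total paid − £22,530.00 = £3,224.84.
At £1,225.00/mo: 21 payments (last £959.29); total interest £2,929.29.
Payments saved = 23 − 21 = 2.

2 fewer payments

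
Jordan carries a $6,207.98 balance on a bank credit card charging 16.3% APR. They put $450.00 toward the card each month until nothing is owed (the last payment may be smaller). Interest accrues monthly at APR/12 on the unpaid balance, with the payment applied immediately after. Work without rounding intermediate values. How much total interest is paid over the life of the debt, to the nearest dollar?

$714

Monthly rate r = 16.3%/12 = 1.35833% = 0.0135833.
Payoff takes n = ⌈−ln(1 − rB₀/P)/ln(1+r)⌉ = ⌈15.380⌉ = 16 payments; the last is $171.62.
Total paid = 15·$450.00 + $171.62 = $6,921.62.
Total interest = total paid − principal = $6,921.62 − $6,207.98 = $713.64.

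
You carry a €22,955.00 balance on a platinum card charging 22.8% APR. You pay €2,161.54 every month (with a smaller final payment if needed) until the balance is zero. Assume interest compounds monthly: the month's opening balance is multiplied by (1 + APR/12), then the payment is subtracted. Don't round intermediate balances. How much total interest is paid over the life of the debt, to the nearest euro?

€2,927

Monthly rate r = 22.8%/12 = 1.9% = 0.019.
Payoff takes n = ⌈−ln(1 − rB₀/P)/ln(1+r)⌉ = ⌈11.974⌉ = 12 payments; the last is €2,105.08.
Total paid = 11·€2,161.54 + €2,105.08 = €25,882.02.
Total interest = total paid − principal = €25,882.02 − €22,955.00 = €2,927.02.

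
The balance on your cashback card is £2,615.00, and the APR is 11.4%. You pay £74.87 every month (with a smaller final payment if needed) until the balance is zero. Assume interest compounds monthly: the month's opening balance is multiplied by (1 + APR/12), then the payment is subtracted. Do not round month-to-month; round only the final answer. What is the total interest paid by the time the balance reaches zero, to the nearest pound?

Monthly rate r = 11.4%/12 = 0.95% = 0.0095.
Payoff takes n = ⌈−ln(1 − rB₀/P)/ln(1+r)⌉ = ⌈42.641⌉ = 43 payments; the last is £48.10.
Total paid = 42·£74.87 + £48.10 = £3,192.64.
Total interest = total paid − principal = £3,192.64 − £2,615.00 = £577.64.

£578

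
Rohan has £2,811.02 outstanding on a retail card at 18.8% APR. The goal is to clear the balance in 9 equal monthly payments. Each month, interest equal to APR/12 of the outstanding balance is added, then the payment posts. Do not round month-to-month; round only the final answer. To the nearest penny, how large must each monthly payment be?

£337.31

Monthly rate r = 18.8%/12 = 1.56667% = 0.0156667.
Level-payment amortization: P = B₀·r / (1 − (1+r)^(−n)) = 2811.02·0.0156667 / (1 − 1.01567^(−9)).
Denominator 1 − (1+r)^(−9) = 0.130560825.
P = 44.0393 / 0.130560825 ≈ 337.31.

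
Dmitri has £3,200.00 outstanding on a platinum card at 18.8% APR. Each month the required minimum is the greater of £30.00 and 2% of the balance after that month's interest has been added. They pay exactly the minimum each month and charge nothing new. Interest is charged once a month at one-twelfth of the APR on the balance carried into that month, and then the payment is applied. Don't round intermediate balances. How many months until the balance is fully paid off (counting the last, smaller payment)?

261 months

Monthly rate r = 18.8%/12 = 1.56667% = 0.0156667.
While 2% of the post-interest balance exceeds £30.00, each month B ← (B·(1+r))·(1 − 0.02), i.e. B shrinks by the factor (1+r)·0.98 = 0.99535.
This holds for months 1–167. Entering month 168 the balance is £1,470.13; 2% of the post-interest balance is now below £30.00, so the flat £30.00 minimum applies from here.
From month 168 a fixed £30.00 at rate r clears £1,470.13 in 94 more payments. Total: 167 + 94 = 261 months.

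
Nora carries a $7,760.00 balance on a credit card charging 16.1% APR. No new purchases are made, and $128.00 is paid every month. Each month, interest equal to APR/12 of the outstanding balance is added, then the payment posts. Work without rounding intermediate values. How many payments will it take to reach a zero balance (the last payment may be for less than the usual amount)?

126 months

Monthly rate r = 16.1%/12 = 1.34167% = 0.0134167.
Recurrence: B ← B·(1+r) − $128.00.
Month 1: interest $104.11; balance after payment $7,736.11.
Month 2: interest $103.79; balance after payment $7,711.91.
Closed form: n = −ln(1 − rB₀/P)/ln(1+r) = −ln(0.18661)/ln(1.01342) ≈ 125.959, so the balance reaches zero during payment 126.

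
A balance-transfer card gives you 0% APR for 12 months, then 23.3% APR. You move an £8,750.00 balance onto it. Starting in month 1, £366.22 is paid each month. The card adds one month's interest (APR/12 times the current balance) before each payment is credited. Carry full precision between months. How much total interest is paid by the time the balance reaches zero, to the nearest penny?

£645.48

Promo months 1–12 at r₀ = 0%/12 = 0; months 13+ at r₁ = 23.3%/12 = 0.0194167.
After month 12 (no interest yet): B = £8,750.00 − 12·£366.22 = £4,355.36.
Then at r₁ with £366.22/mo: n₂ = −ln(1 − r₁·B/P)/ln(1+r₁) ≈ 13.65 → 14 more payments.
Total paid = 25·£366.22 + £239.98 = £9,395.48; interest = £9,395.48 − £8,750.00 = £645.48.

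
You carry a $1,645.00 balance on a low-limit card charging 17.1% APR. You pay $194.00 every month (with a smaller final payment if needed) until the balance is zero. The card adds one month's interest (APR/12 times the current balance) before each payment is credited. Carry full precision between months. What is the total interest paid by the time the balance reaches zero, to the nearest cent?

$120.78

Monthly rate r = 17.1%/12 = 1.425% = 0.01425.
Payoff takes n = ⌈−ln(1 − rB₀/P)/ln(1+r)⌉ = ⌈9.101⌉ = 10 payments; the last is $19.78.
Total paid = 9·$194.00 + $19.78 = $1,765.78.
Total interest = total paid − principal = $1,765.78 − $1,645.00 = $120.78.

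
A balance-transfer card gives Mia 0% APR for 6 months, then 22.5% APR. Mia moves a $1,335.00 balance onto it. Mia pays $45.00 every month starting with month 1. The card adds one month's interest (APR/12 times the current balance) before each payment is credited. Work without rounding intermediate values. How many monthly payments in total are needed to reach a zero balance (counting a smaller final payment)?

Promo months 1–6 at r₀ = 0%/12 = 0; months 7+ at r₁ = 22.5%/12 = 0.01875.
After month 6 (no interest yet): B = $1,335.00 − 6·$45.00 = $1,065.00.
Then at r₁ with $45.00/mo: n₂ = −ln(1 − r₁·B/P)/ln(1+r₁) ≈ 31.57 → 32 more payments.

38 payments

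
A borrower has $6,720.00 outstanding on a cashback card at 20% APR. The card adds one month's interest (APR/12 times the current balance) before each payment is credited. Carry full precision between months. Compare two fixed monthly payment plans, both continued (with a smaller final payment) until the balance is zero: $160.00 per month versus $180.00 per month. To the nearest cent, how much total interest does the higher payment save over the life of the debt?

Monthly rate r = 20%/12 = 1.66667% = 0.0166667.
At $160.00/mo: n = ⌈−ln(1 − rB₀/P)/ln(1+r)⌉ = 73 payments (last $134.37); total interest = total paid − $6,720.00 = $4,934.37.
At $180.00/mo: 59 payments (last $160.76); total interest $3,880.76.
Interest saved = $4,934.37 − $3,880.76 = $1,053.61.

$1,053.61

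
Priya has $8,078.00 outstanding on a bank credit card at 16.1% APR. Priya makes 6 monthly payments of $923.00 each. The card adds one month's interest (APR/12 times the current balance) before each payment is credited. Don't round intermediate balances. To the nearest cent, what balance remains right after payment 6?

Monthly rate r = 16.1%/12 = 1.34167% = 0.0134167.
Each month: B ← B·(1+r) − $923.00.
Month 1: interest $108.38; balance after payment $7,263.38.
Month 2: interest $97.45; balance after payment $6,437.83.
Month 3: interest $86.37; balance after payment $5,601.20.
Month 4: interest $75.15; balance after payment $4,753.35.
Month 5: interest $63.77; balance after payment $3,894.13.
Month 6: interest $52.25; balance after payment $3,023.37.

$3,023.37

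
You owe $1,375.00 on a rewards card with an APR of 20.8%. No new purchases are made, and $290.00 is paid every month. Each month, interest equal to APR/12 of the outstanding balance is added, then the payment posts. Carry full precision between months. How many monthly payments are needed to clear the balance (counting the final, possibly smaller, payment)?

5 months

Monthly rate r = 20.8%/12 = 1.73333% = 0.0173333.
Recurrence: B ← B·(1+r) − $290.00.
Month 1: interest $23.83; balance after payment $1,108.83.
Month 2: interest $19.22; balance after payment $838.05.
Month 3: interest $14.53; balance after payment $562.58.
Month 4: interest $9.75; balance after payment $282.33.
Month 5: interest $4.89; balance after payment $0.00.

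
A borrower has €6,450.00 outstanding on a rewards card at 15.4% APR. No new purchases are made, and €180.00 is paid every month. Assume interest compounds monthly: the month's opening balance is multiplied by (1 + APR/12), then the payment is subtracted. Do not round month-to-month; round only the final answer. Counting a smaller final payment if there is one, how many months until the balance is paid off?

Monthly rate r = 15.4%/12 = 1.28333% = 0.0128333.
Recurrence: B ← B·(1+r) − €180.00.
Month 1: interest €82.78; balance after payment €6,352.77.
Month 2: interest €81.53; balance after payment €6,254.30.
Closed form: n = −ln(1 − rB₀/P)/ln(1+r) = −ln(0.54014)/ln(1.01283) ≈ 48.302, so the balance reaches zero during payment 49.

49 months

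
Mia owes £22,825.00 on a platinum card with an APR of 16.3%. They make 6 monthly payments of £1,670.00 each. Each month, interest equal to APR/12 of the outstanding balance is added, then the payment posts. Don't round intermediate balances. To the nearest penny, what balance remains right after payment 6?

£14,383.08

Monthly rate r = 16.3%/12 = 1.35833% = 0.0135833.
Each month: B ← B·(1+r) − £1,670.00.
Month 1: interest £310.04; balance after payment £21,465.04.
Month 2: interest £291.57; balance after payment £20,086.61.
Month 3: interest £272.84; balance after payment £18,689.45.
Month 4: interest £253.87; balance after payment £17,273.31.
Month 5: interest £234.63; balance after payment £15,837.94.
Month 6: interest £215.13; balance after payment £14,383.08.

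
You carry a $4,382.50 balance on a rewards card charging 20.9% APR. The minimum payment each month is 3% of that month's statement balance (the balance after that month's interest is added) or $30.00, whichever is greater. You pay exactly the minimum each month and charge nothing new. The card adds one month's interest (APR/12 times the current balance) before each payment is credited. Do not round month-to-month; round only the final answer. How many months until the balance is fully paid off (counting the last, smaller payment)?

163 months

Monthly rate r = 20.9%/12 = 1.74167% = 0.0174167.
While 3% of the post-interest balance exceeds $30.00, each month B ← (B·(1+r))·(1 − 0.03), i.e. B shrinks by the factor (1+r)·0.97 = 0.98689.
This holds for months 1–114. Entering month 115 the balance is $974.02; 3% of the post-interest balance is now below $30.00, so the flat $30.00 minimum applies from here.
From month 115 a fixed $30.00 at rate r clears $974.02 in 49 more payments. Total: 114 + 49 = 163 months.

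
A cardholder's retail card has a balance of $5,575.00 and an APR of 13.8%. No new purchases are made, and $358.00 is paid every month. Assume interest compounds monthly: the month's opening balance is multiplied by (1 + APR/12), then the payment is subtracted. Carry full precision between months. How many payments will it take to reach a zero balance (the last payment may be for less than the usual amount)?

Monthly rate r = 13.8%/12 = 1.15% = 0.0115.
Recurrence: B ← B·(1+r) − $358.00.
Month 1: interest $64.11; balance after payment $5,281.11.
Month 2: interest $60.73; balance after payment $4,983.85.
Closed form: n = −ln(1 − rB₀/P)/ln(1+r) = −ln(0.82091)/ln(1.0115) ≈ 17.258, so the balance reaches zero during payment 18.

18 payments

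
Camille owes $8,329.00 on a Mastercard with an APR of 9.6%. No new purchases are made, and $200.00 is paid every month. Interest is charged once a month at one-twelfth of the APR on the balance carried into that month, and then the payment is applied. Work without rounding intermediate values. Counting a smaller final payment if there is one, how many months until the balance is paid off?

Monthly rate r = 9.6%/12 = 0.8% = 0.008.
Recurrence: B ← B·(1+r) − $200.00.
Month 1: interest $66.63; balance after payment $8,195.63.
Month 2: interest $65.57; balance after payment $8,061.20.
Closed form: n = −ln(1 − rB₀/P)/ln(1+r) = −ln(0.66684)/ln(1.008) ≈ 50.853, so the balance reaches zero during payment 51.

51 months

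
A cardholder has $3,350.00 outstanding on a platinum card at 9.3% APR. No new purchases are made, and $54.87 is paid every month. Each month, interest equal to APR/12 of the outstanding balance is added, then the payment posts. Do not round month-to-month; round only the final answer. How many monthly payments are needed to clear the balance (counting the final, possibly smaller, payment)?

Monthly rate r = 9.3%/12 = 0.775% = 0.00775.
Recurrence: B ← B·(1+r) − $54.87.
Month 1: interest $25.96; balance after payment $3,321.09.
Month 2: interest $25.74; balance after payment $3,291.96.
Closed form: n = −ln(1 − rB₀/P)/ln(1+r) = −ln(0.52684)/ln(1.00775) ≈ 83.012, so the balance reaches zero during payment 84.

84 months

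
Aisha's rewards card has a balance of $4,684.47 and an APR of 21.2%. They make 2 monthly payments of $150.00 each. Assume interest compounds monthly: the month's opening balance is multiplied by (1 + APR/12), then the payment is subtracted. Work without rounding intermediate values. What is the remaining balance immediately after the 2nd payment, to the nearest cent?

$4,548.80

Monthly rate r = 21.2%/12 = 1.76667% = 0.0176667.
Each month: B ← B·(1+r) − $150.00.
Month 1: interest $82.76; balance after payment $4,617.23.
Month 2: interest $81.57; balance after payment $4,548.80.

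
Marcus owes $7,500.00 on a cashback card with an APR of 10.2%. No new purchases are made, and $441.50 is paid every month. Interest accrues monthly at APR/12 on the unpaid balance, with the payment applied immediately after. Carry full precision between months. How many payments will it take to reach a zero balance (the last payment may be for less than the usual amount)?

Monthly rate r = 10.2%/12 = 0.85% = 0.0085.
Recurrence: B ← B·(1+r) − $441.50.
Month 1: interest $63.75; balance after payment $7,122.25.
Month 2: interest $60.54; balance after payment $6,741.29.
Closed form: n = −ln(1 − rB₀/P)/ln(1+r) = −ln(0.85561)/ln(1.0085) ≈ 18.424, so the balance reaches zero during payment 19.

19 payments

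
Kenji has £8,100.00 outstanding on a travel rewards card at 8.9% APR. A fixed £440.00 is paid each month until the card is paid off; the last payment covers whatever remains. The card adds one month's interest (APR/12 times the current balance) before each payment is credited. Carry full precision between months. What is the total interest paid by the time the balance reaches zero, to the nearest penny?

Monthly rate r = 8.9%/12 = 0.741667% = 0.00741667.
Payoff takes n = ⌈−ln(1 − rB₀/P)/ln(1+r)⌉ = ⌈19.867⌉ = 20 payments; the last is £381.53.
Total paid = 19·£440.00 + £381.53 = £8,741.53.
Total interest = total paid − principal = £8,741.53 − £8,100.00 = £641.53.

£641.53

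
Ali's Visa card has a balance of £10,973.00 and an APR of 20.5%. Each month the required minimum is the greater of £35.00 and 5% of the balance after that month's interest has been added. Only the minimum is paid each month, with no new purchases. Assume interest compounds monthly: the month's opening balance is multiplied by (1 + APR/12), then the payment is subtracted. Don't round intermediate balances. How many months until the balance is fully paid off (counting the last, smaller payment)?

Monthly rate r = 20.5%/12 = 1.70833% = 0.0170833.
While 5% of the post-interest balance exceeds £35.00, each month B ← (B·(1+r))·(1 − 0.05), i.e. B shrinks by the factor (1+r)·0.95 = 0.96623.
This holds for months 1–81. Entering month 82 the balance is £678.92; 5% of the post-interest balance is now below £35.00, so the flat £35.00 minimum applies from here.
From month 82 a fixed £35.00 at rate r clears £678.92 in 24 more payments. Total: 81 + 24 = 105 months.

105 months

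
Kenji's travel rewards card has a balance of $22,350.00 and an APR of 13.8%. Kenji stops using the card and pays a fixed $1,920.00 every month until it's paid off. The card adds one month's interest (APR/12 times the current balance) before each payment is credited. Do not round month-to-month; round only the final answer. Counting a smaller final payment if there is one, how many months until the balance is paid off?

13 payments

Monthly rate r = 13.8%/12 = 1.15% = 0.0115.
Recurrence: B ← B·(1+r) − $1,920.00.
Month 1: interest $257.02; balance after payment $20,687.03.
Month 2: interest $237.90; balance after payment $19,004.93.
Closed form: n = −ln(1 − rB₀/P)/ln(1+r) = −ln(0.86613)/ln(1.0115) ≈ 12.569, so the balance reaches zero during payment 13.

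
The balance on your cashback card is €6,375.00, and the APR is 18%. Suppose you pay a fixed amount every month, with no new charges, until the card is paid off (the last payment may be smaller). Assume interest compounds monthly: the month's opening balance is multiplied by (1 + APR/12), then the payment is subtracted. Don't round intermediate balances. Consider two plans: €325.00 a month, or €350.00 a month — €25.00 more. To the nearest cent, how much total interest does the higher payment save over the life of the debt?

€104.62

Monthly rate r = 18%/12 = 1.5% = 0.015.
At €325.00/mo: n = ⌈−ln(1 − rB₀/P)/ln(1+r)⌉ = 24 payments (last €132.19); total interest = total paid − €6,375.00 = €1,232.19.
At €350.00/mo: 22 payments (last €152.57); total interest €1,127.57.
Interest saved = €1,232.19 − €1,127.57 = €104.62.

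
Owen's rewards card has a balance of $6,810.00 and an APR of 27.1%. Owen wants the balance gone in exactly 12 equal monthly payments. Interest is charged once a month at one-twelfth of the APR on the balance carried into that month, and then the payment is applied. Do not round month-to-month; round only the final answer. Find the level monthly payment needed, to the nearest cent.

$654.21

Monthly rate r = 27.1%/12 = 2.25833% = 0.0225833.
Level-payment amortization: P = B₀·r / (1 − (1+r)^(−n)) = 6810.00·0.0225833 / (1 − 1.02258^(−12)).
Denominator 1 − (1+r)^(−12) = 0.235080946.
P = 153.792 / 0.235080946 ≈ 654.21.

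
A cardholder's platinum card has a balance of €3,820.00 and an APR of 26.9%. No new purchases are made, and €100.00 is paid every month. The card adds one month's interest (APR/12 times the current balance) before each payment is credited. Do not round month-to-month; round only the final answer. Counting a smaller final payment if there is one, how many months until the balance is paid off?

Monthly rate r = 26.9%/12 = 2.24167% = 0.0224167.
Recurrence: B ← B·(1+r) − €100.00.
Month 1: interest €85.63; balance after payment €3,805.63.
Month 2: interest €85.31; balance after payment €3,790.94.
Closed form: n = −ln(1 − rB₀/P)/ln(1+r) = −ln(0.14368)/ln(1.02242) ≈ 87.516, so the balance reaches zero during payment 88.

88 payments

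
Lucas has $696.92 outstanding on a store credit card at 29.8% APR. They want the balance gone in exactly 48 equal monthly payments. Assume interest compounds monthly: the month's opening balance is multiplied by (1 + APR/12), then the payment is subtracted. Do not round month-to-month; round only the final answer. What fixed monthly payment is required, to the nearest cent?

$25.01

Monthly rate r = 29.8%/12 = 2.48333% = 0.0248333.
Level-payment amortization: P = B₀·r / (1 − (1+r)^(−n)) = 696.92·0.0248333 / (1 − 1.02483^(−48)).
Denominator 1 − (1+r)^(−48) = 0.691933587.
P = 17.3068 / 0.691933587 ≈ 25.01.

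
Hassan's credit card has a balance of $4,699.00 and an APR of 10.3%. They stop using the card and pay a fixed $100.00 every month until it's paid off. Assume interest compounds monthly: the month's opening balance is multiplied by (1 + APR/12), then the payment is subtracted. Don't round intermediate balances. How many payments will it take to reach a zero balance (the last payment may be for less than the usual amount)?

61 payments

Monthly rate r = 10.3%/12 = 0.858333% = 0.00858333.
Recurrence: B ← B·(1+r) − $100.00.
Month 1: interest $40.33; balance after payment $4,639.33.
Month 2: interest $39.82; balance after payment $4,579.15.
Closed form: n = −ln(1 − rB₀/P)/ln(1+r) = −ln(0.59667)/ln(1.00858) ≈ 60.420, so the balance reaches zero during payment 61.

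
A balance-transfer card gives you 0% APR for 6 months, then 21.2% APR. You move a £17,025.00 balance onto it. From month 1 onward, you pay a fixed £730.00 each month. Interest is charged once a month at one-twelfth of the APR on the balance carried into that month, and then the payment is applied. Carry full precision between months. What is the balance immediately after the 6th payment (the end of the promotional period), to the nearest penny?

£12,645.00

Promo months 1–6 at r₀ = 0%/12 = 0; months 7+ at r₁ = 21.2%/12 = 0.0176667.
After month 6 (no interest yet): B = £17,025.00 − 6·£730.00 = £12,645.00.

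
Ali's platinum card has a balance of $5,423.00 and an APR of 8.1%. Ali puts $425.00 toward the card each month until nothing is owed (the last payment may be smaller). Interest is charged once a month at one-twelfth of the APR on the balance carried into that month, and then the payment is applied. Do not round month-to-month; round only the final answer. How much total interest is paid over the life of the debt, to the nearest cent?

Monthly rate r = 8.1%/12 = 0.675% = 0.00675.
Payoff takes n = ⌈−ln(1 − rB₀/P)/ln(1+r)⌉ = ⌈13.388⌉ = 14 payments; the last is $165.34.
Total paid = 13·$425.00 + $165.34 = $5,690.34.
Total interest = total paid − principal = $5,690.34 − $5,423.00 = $267.34.

$267.34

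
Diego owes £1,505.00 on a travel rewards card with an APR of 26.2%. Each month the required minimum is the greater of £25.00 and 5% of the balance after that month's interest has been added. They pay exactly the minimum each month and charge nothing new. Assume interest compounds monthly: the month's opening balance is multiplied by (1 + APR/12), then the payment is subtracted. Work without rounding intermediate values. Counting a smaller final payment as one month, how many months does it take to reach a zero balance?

Monthly rate r = 26.2%/12 = 2.18333% = 0.0218333.
While 5% of the post-interest balance exceeds £25.00, each month B ← (B·(1+r))·(1 − 0.05), i.e. B shrinks by the factor (1+r)·0.95 = 0.97074.
This holds for months 1–38. Entering month 39 the balance is £486.94; 5% of the post-interest balance is now below £25.00, so the flat £25.00 minimum applies from here.
From month 39 a fixed £25.00 at rate r clears £486.94 in 26 more payments. Total: 38 + 26 = 64 months.

64 months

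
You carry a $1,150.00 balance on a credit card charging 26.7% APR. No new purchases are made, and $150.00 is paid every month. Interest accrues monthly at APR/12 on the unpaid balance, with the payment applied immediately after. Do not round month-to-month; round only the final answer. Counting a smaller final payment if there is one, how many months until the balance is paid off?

Monthly rate r = 26.7%/12 = 2.225% = 0.02225.
Recurrence: B ← B·(1+r) − $150.00.
Month 1: interest $25.59; balance after payment $1,025.59.
Month 2: interest $22.82; balance after payment $898.41.
Closed form: n = −ln(1 − rB₀/P)/ln(1+r) = −ln(0.82942)/ln(1.02225) ≈ 8.499, so the balance reaches zero during payment 9.

9 payments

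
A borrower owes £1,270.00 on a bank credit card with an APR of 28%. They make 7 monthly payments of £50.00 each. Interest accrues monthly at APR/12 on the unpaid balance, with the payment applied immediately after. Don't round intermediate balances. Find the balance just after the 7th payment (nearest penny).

Monthly rate r = 28%/12 = 2.33333% = 0.0233333.
Each month: B ← B·(1+r) − £50.00.
Month 1: interest £29.63; balance after payment £1,249.63.
Month 2: interest £29.16; balance after payment £1,228.79.
Month 3: interest £28.67; balance after payment £1,207.46.
Month 4: interest £28.17; balance after payment £1,185.64.
Month 5: interest £27.66; balance after payment £1,163.30.
Month 6: interest £27.14; balance after payment £1,140.45.
Month 7: interest £26.61; balance after payment £1,117.06.

£1,117.06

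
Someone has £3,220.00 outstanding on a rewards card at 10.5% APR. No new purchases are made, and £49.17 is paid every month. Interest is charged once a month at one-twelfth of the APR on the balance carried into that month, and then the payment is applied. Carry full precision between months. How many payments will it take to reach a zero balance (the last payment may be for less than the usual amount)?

98 months

Monthly rate r = 10.5%/12 = 0.875% = 0.00875.
Recurrence: B ← B·(1+r) − £49.17.
Month 1: interest £28.18; balance after payment £3,199.01.
Month 2: interest £27.99; balance after payment £3,177.83.
Closed form: n = −ln(1 − rB₀/P)/ln(1+r) = −ln(0.42699)/ln(1.00875) ≈ 97.682, so the balance reaches zero during payment 98.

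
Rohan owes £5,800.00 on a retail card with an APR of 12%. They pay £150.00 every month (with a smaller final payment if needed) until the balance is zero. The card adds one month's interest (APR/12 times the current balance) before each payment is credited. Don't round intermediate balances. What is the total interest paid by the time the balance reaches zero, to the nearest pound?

£1,569

Monthly rate r = 12%/12 = 1% = 0.01.
Payoff takes n = ⌈−ln(1 − rB₀/P)/ln(1+r)⌉ = ⌈49.129⌉ = 50 payments; the last is £19.39.
Total paid = 49·£150.00 + £19.39 = £7,369.39.
Total interest = total paid − principal = £7,369.39 − £5,800.00 = £1,569.39.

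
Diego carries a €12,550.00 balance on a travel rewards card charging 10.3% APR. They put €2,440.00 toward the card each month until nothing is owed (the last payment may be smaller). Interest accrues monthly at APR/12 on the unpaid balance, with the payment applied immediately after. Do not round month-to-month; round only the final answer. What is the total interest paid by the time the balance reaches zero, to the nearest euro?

Monthly rate r = 10.3%/12 = 0.858333% = 0.00858333.
Payoff takes n = ⌈−ln(1 − rB₀/P)/ln(1+r)⌉ = ⌈5.283⌉ = 6 payments; the last is €692.59.
Total paid = 5·€2,440.00 + €692.59 = €12,892.59.
Total interest = total paid − principal = €12,892.59 − €12,550.00 = €342.59.

€343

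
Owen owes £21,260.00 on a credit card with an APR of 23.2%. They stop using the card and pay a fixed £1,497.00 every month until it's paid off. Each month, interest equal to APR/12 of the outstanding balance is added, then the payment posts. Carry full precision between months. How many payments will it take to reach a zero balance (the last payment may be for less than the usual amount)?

Monthly rate r = 23.2%/12 = 1.93333% = 0.0193333.
Recurrence: B ← B·(1+r) − £1,497.00.
Month 1: interest £411.03; balance after payment £20,174.03.
Month 2: interest £390.03; balance after payment £19,067.06.
Closed form: n = −ln(1 − rB₀/P)/ln(1+r) = −ln(0.72543)/ln(1.01933) ≈ 16.763, so the balance reaches zero during payment 17.

17 payments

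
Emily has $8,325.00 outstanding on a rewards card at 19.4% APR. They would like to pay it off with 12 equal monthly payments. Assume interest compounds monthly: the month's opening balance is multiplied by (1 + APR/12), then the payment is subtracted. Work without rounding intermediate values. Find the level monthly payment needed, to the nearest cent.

Monthly rate r = 19.4%/12 = 1.61667% = 0.0161667.
Level-payment amortization: P = B₀·r / (1 − (1+r)^(−n)) = 8325.00·0.0161667 / (1 − 1.01617^(−12)).
Denominator 1 − (1+r)^(−12) = 0.175063225.
P = 134.588 / 0.175063225 ≈ 768.79.

$768.79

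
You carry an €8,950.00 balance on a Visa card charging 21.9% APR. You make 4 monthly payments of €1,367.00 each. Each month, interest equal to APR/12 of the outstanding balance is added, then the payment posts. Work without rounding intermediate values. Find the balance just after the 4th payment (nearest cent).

Monthly rate r = 21.9%/12 = 1.825% = 0.01825.
Each month: B ← B·(1+r) − €1,367.00.
Month 1: interest €163.34; balance after payment €7,746.34.
Month 2: interest €141.37; balance after payment €6,520.71.
Month 3: interest €119.00; balance after payment €5,272.71.
Month 4: interest €96.23; balance after payment €4,001.94.

€4,001.94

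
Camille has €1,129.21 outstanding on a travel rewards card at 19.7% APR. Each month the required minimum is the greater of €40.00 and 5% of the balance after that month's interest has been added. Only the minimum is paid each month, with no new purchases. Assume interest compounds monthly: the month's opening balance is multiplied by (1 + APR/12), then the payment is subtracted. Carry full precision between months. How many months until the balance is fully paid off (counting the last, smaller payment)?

Monthly rate r = 19.7%/12 = 1.64167% = 0.0164167.
While 5% of the post-interest balance exceeds €40.00, each month B ← (B·(1+r))·(1 − 0.05), i.e. B shrinks by the factor (1+r)·0.95 = 0.9656.
This holds for months 1–11. Entering month 12 the balance is €768.29; 5% of the post-interest balance is now below €40.00, so the flat €40.00 minimum applies from here.
From month 12 a fixed €40.00 at rate r clears €768.29 in 24 more payments. Total: 11 + 24 = 35 months.

35 months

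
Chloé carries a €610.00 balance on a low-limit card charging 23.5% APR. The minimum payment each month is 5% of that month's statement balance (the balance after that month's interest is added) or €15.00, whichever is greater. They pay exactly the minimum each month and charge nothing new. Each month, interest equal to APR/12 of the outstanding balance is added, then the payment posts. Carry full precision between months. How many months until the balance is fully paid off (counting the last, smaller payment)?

48 months

Monthly rate r = 23.5%/12 = 1.95833% = 0.0195833.
While 5% of the post-interest balance exceeds €15.00, each month B ← (B·(1+r))·(1 − 0.05), i.e. B shrinks by the factor (1+r)·0.95 = 0.9686.
This holds for months 1–23. Entering month 24 the balance is €292.88; 5% of the post-interest balance is now below €15.00, so the flat €15.00 minimum applies from here.
From month 24 a fixed €15.00 at rate r clears €292.88 in 25 more payments. Total: 23 + 25 = 48 months.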